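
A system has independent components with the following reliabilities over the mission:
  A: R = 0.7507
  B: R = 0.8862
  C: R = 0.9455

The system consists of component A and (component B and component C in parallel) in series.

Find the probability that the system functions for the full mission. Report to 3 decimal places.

Parallel (B and C): 1 − (1 − 0.88620)(1 − 0.94550) = 0.99380
Series (A and [0.99380]): 0.75070 × 0.99380 = 0.746

0.746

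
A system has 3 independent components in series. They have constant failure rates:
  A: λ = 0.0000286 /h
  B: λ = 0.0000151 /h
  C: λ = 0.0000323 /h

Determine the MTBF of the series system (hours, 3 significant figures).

Series of exponential components: λ_sys = Σ λ_i
λ_sys = 0.0000286 + 0.0000151 + 0.0000323 = 7.6000e-05 /h
MTBF = 1 / λ_sys = 13200 h

13200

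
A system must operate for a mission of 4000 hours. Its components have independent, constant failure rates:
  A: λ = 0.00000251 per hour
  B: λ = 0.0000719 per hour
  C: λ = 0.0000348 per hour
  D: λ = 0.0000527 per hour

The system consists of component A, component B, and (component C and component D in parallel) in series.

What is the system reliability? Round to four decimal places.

R(A) = exp(−0.00000251 × 4000) = 0.990010
R(B) = exp(−0.0000719 × 4000) = 0.750062
R(C) = exp(−0.0000348 × 4000) = 0.870054
R(D) = exp(−0.0000527 × 4000) = 0.809936
Parallel (C and D): 1 − (1 − 0.870054)(1 − 0.809936) = 0.975302
Series (A, B, and [0.975302]): 0.990010 × 0.750062 × 0.975302 = 0.7242

0.7242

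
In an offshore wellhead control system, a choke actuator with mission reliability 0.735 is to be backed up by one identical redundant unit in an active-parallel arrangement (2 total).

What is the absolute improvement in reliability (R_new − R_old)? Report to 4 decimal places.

R_before = 0.735
R_after = 1 − (1 − 0.735)^2 = 0.9298
ΔR = 0.9298 − 0.735 = 0.1948

0.1948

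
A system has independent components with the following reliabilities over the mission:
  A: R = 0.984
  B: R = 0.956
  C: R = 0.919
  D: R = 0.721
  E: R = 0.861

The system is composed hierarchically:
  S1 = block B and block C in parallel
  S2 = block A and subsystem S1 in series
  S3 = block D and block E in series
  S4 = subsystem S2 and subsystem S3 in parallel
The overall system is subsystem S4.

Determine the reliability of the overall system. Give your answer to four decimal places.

Parallel (B and C): 1 − (1 − 0.956000)(1 − 0.919000) = 0.996436
Series (A and [0.996436]): 0.984000 × 0.996436 = 0.980493
Series (D and E): 0.721000 × 0.861000 = 0.620781
Parallel ([0.980493] and [0.620781]): 1 − (1 − 0.980493)(1 − 0.620781) = 0.9926

0.9926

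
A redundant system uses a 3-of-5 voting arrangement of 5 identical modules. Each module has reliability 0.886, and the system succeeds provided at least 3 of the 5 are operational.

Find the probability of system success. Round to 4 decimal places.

R = Σ_{i=3}^{5} C(5,i) p^i (1−p)^{5−i} with p = 0.886
C(5,3)·0.886^3·0.114^2 = 0.090388
C(5,4)·0.886^4·0.114^1 = 0.351245
C(5,5)·0.886^5·0.114^0 = 0.545970
Sum = 0.9876

0.9876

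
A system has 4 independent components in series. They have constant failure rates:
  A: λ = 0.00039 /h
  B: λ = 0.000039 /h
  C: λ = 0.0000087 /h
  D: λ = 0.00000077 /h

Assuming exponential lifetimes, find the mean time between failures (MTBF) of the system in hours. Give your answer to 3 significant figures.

2280

Series of exponential components: λ_sys = Σ λ_i
λ_sys = 0.00039 + 0.000039 + 0.0000087 + 0.00000077 = 4.3847e-04 /h
MTBF = 1 / λ_sys = 2280 h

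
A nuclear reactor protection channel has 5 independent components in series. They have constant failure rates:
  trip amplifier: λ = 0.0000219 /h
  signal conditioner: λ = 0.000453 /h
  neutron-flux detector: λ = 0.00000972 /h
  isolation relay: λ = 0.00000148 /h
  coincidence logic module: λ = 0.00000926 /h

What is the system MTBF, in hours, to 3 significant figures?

2020

Series of exponential components: λ_sys = Σ λ_i
λ_sys = 0.0000219 + 0.000453 + 0.00000972 + 0.00000148 + 0.00000926 = 4.9536e-04 /h
MTBF = 1 / λ_sys = 2020 h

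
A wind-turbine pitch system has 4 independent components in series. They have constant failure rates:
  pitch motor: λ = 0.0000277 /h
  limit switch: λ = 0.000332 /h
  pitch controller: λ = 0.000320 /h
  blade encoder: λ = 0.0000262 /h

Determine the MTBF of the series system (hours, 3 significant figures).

1420

Series of exponential components: λ_sys = Σ λ_i
λ_sys = 0.0000277 + 0.000332 + 0.000320 + 0.0000262 = 7.0590e-04 /h
MTBF = 1 / λ_sys = 1420 h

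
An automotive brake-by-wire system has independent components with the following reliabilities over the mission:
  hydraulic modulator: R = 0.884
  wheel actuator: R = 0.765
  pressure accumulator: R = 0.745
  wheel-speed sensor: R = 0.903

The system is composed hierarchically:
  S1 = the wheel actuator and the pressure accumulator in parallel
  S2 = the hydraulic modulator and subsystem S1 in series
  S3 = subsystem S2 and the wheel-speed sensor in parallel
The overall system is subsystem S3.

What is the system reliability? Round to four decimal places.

0.9836

Parallel (wheel actuator and pressure accumulator): 1 − (1 − 0.765000)(1 − 0.745000) = 0.940075
Series (hydraulic modulator and [0.940075]): 0.884000 × 0.940075 = 0.831026
Parallel ([0.831026] and wheel-speed sensor): 1 − (1 − 0.831026)(1 − 0.903000) = 0.9836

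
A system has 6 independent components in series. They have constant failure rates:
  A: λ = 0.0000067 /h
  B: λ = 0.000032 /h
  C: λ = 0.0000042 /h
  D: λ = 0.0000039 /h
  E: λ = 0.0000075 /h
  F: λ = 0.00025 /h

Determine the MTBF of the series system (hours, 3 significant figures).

Series of exponential components: λ_sys = Σ λ_i
λ_sys = 0.0000067 + 0.000032 + 0.0000042 + 0.0000039 + 0.0000075 + 0.00025 = 3.0430e-04 /h
MTBF = 1 / λ_sys = 3290 h

3290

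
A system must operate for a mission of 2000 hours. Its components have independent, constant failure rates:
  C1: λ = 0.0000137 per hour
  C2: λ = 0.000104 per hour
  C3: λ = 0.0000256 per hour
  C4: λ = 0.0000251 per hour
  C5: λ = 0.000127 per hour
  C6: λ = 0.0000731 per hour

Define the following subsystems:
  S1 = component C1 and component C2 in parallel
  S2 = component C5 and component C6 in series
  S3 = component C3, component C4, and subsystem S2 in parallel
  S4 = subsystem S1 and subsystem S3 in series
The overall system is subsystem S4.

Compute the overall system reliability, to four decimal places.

0.9941

R(C1) = exp(−0.0000137 × 2000) = 0.972972
R(C2) = exp(−0.000104 × 2000) = 0.812207
R(C3) = exp(−0.0000256 × 2000) = 0.950089
R(C4) = exp(−0.0000251 × 2000) = 0.951039
R(C5) = exp(−0.000127 × 2000) = 0.775692
R(C6) = exp(−0.0000731 × 2000) = 0.863985
Parallel (C1 and C2): 1 − (1 − 0.972972)(1 − 0.812207) = 0.994924
Series (C5 and C6): 0.775692 × 0.863985 = 0.670186
Parallel (C3, C4, and [0.670186]): 1 − (1 − 0.950089)(1 − 0.951039)(1 − 0.670186) = 0.999194
Series ([0.994924] and [0.999194]): 0.994924 × 0.999194 = 0.9941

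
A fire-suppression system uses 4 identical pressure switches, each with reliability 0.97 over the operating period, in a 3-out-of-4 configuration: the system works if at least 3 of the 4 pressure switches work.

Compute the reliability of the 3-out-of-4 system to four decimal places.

R = Σ_{i=3}^{4} C(4,i) p^i (1−p)^{4−i} with p = 0.97
C(4,3)·0.97^3·0.03^1 = 0.109521
C(4,4)·0.97^4·0.03^0 = 0.885293
Sum = 0.9948

0.9948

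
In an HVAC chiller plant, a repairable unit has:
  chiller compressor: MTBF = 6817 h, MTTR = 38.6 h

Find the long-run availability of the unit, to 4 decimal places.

A(chiller compressor) = MTBF/(MTBF+MTTR) = 6817/(6817+38.6) = 0.9944

0.9944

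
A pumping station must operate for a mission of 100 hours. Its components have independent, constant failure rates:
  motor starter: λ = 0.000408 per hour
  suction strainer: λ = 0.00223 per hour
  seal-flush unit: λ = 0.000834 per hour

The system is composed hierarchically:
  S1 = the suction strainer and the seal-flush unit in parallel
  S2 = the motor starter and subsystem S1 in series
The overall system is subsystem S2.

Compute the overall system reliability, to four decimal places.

R(motor starter) = exp(−0.000408 × 100) = 0.960021
R(suction strainer) = exp(−0.00223 × 100) = 0.800115
R(seal-flush unit) = exp(−0.000834 × 100) = 0.919983
Parallel (suction strainer and seal-flush unit): 1 − (1 − 0.800115)(1 − 0.919983) = 0.984006
Series (motor starter and [0.984006]): 0.960021 × 0.984006 = 0.9447

0.9447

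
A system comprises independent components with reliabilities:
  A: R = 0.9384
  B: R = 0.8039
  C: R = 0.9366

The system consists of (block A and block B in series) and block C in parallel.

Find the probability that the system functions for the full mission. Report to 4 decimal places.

0.9844

Series (A and B): 0.938400 × 0.803900 = 0.754380
Parallel ([0.754380] and C): 1 − (1 − 0.754380)(1 − 0.936600) = 0.9844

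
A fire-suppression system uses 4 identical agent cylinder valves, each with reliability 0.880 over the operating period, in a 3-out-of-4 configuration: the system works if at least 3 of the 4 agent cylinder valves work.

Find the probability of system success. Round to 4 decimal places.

0.9268

R = Σ_{i=3}^{4} C(4,i) p^i (1−p)^{4−i} with p = 0.880
C(4,3)·0.880^3·0.120^1 = 0.327107
C(4,4)·0.880^4·0.120^0 = 0.599695
Sum = 0.9268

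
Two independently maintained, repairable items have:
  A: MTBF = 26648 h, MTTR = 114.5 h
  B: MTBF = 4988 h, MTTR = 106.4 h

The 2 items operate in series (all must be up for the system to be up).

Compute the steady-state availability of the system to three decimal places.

0.975

A(A) = MTBF/(MTBF+MTTR) = 26648/(26648+114.5) = 0.995722
A(B) = MTBF/(MTBF+MTTR) = 4988/(4988+106.4) = 0.979114
Series availability: 0.995722 × 0.979114 = 0.975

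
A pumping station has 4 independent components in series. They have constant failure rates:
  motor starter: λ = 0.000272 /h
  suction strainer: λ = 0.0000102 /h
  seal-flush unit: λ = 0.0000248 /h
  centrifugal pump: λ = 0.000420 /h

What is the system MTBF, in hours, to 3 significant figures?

1380

Series of exponential components: λ_sys = Σ λ_i
λ_sys = 0.000272 + 0.0000102 + 0.0000248 + 0.000420 = 7.2700e-04 /h
MTBF = 1 / λ_sys = 1380 h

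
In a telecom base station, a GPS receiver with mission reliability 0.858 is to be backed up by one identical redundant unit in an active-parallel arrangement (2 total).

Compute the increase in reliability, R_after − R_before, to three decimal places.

0.122

R_before = 0.858
R_after = 1 − (1 − 0.858)^2 = 0.980
ΔR = 0.980 − 0.858 = 0.122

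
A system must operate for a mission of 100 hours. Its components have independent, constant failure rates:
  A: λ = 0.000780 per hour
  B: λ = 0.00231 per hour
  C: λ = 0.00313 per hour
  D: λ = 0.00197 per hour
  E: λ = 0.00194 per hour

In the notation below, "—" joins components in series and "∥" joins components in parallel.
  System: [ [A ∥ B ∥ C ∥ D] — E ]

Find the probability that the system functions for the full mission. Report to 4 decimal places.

R(A) = exp(−0.000780 × 100) = 0.924964
R(B) = exp(−0.00231 × 100) = 0.793739
R(C) = exp(−0.00313 × 100) = 0.731250
R(D) = exp(−0.00197 × 100) = 0.821191
R(E) = exp(−0.00194 × 100) = 0.823658
Parallel (A, B, C, and D): 1 − (1 − 0.924964)(1 − 0.793739)(1 − 0.731250)(1 − 0.821191) = 0.999256
Series ([0.999256] and E): 0.999256 × 0.823658 = 0.8230

0.8230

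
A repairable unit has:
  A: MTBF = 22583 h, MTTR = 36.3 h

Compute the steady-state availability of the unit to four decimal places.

A(A) = MTBF/(MTBF+MTTR) = 22583/(22583+36.3) = 0.9984

0.9984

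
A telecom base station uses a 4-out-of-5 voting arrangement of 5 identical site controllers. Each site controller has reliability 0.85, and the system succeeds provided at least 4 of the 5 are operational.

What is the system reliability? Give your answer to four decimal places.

0.8352

R = Σ_{i=4}^{5} C(5,i) p^i (1−p)^{5−i} with p = 0.85
C(5,4)·0.85^4·0.15^1 = 0.391505
C(5,5)·0.85^5·0.15^0 = 0.443705
Sum = 0.8352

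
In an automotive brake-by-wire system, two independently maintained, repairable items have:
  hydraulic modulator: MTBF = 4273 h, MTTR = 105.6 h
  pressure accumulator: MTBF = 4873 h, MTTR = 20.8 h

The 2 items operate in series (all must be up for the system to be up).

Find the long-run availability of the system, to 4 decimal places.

0.9717

A(hydraulic modulator) = MTBF/(MTBF+MTTR) = 4273/(4273+105.6) = 0.975883
A(pressure accumulator) = MTBF/(MTBF+MTTR) = 4873/(4873+20.8) = 0.995750
Series availability: 0.975883 × 0.995750 = 0.9717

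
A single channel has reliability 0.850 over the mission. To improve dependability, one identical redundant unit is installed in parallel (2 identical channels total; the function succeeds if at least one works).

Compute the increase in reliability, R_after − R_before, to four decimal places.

0.1275

R_before = 0.850
R_after = 1 − (1 − 0.850)^2 = 0.9775
ΔR = 0.9775 − 0.850 = 0.1275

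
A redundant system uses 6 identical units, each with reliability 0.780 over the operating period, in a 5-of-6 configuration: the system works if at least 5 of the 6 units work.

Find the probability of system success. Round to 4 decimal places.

R = Σ_{i=5}^{6} C(6,i) p^i (1−p)^{6−i} with p = 0.780
C(6,5)·0.780^5·0.220^1 = 0.381107
C(6,6)·0.780^6·0.220^0 = 0.225200
Sum = 0.6063

0.6063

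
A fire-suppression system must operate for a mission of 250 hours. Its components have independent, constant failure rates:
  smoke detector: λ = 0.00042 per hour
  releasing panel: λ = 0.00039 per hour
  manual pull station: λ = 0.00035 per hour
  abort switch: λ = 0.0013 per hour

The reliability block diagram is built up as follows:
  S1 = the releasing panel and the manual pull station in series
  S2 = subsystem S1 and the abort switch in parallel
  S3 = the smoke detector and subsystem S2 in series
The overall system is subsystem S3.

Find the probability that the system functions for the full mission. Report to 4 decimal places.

R(smoke detector) = exp(−0.00042 × 250) = 0.900325
R(releasing panel) = exp(−0.00039 × 250) = 0.907102
R(manual pull station) = exp(−0.00035 × 250) = 0.916219
R(abort switch) = exp(−0.0013 × 250) = 0.722527
Series (releasing panel and manual pull station): 0.907102 × 0.916219 = 0.831104
Parallel ([0.831104] and abort switch): 1 − (1 − 0.831104)(1 − 0.722527) = 0.953136
Series (smoke detector and [0.953136]): 0.900325 × 0.953136 = 0.8581

0.8581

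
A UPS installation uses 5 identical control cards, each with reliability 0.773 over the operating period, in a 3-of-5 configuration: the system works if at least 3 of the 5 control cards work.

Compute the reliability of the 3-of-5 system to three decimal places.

0.919

R = Σ_{i=3}^{5} C(5,i) p^i (1−p)^{5−i} with p = 0.773
C(5,3)·0.773^3·0.227^2 = 0.23801
C(5,4)·0.773^4·0.227^1 = 0.40524
C(5,5)·0.773^5·0.227^0 = 0.27599
Sum = 0.919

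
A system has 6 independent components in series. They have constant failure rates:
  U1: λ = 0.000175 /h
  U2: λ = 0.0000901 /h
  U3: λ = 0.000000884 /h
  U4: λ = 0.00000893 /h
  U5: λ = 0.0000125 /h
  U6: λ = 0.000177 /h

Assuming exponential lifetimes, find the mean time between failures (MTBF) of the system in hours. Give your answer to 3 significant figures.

Series of exponential components: λ_sys = Σ λ_i
λ_sys = 0.000175 + 0.0000901 + 0.000000884 + 0.00000893 + 0.0000125 + 0.000177 = 4.6441e-04 /h
MTBF = 1 / λ_sys = 2150 h

2150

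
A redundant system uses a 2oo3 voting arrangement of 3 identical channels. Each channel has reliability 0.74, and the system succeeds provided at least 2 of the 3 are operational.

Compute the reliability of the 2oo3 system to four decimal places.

R = Σ_{i=2}^{3} C(3,i) p^i (1−p)^{3−i} with p = 0.74
C(3,2)·0.74^2·0.26^1 = 0.427128
C(3,3)·0.74^3·0.26^0 = 0.405224
Sum = 0.8324

0.8324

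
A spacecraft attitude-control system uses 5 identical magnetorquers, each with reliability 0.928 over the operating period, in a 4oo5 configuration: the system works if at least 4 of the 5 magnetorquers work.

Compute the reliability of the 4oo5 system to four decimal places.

R = Σ_{i=4}^{5} C(5,i) p^i (1−p)^{5−i} with p = 0.928
C(5,4)·0.928^4·0.072^1 = 0.266990
C(5,5)·0.928^5·0.072^0 = 0.688240
Sum = 0.9552

0.9552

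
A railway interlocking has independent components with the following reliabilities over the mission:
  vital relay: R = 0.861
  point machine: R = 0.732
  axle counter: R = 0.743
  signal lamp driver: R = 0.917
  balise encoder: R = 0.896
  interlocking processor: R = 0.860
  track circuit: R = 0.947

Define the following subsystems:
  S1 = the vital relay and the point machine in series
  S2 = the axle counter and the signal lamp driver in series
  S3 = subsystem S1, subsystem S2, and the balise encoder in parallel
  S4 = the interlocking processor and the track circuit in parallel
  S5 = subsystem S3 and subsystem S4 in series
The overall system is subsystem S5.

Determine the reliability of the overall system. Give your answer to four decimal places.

0.9804

Series (vital relay and point machine): 0.861000 × 0.732000 = 0.630252
Series (axle counter and signal lamp driver): 0.743000 × 0.917000 = 0.681331
Parallel ([0.630252], [0.681331], and balise encoder): 1 − (1 − 0.630252)(1 − 0.681331)(1 − 0.896000) = 0.987746
Parallel (interlocking processor and track circuit): 1 − (1 − 0.860000)(1 − 0.947000) = 0.992580
Series ([0.987746] and [0.992580]): 0.987746 × 0.992580 = 0.9804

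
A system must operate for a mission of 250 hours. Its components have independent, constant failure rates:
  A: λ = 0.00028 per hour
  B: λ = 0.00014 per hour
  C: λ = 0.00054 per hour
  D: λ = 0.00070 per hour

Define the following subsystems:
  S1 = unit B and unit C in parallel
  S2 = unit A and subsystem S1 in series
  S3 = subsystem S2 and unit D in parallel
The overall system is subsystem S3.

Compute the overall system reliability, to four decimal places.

0.9885

R(A) = exp(−0.00028 × 250) = 0.932394
R(B) = exp(−0.00014 × 250) = 0.965605
R(C) = exp(−0.00054 × 250) = 0.873716
R(D) = exp(−0.00070 × 250) = 0.839457
Parallel (B and C): 1 − (1 − 0.965605)(1 − 0.873716) = 0.995656
Series (A and [0.995656]): 0.932394 × 0.995656 = 0.928344
Parallel ([0.928344] and D): 1 − (1 − 0.928344)(1 − 0.839457) = 0.9885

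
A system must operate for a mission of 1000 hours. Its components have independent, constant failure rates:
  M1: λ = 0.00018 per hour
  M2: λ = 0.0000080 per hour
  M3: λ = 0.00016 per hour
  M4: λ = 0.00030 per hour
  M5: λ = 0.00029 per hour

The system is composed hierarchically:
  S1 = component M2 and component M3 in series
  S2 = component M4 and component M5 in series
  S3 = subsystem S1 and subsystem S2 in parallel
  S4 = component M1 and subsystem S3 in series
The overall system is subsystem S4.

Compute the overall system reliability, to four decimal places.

0.7777

R(M1) = exp(−0.00018 × 1000) = 0.835270
R(M2) = exp(−0.0000080 × 1000) = 0.992032
R(M3) = exp(−0.00016 × 1000) = 0.852144
R(M4) = exp(−0.00030 × 1000) = 0.740818
R(M5) = exp(−0.00029 × 1000) = 0.748264
Series (M2 and M3): 0.992032 × 0.852144 = 0.845354
Series (M4 and M5): 0.740818 × 0.748264 = 0.554327
Parallel ([0.845354] and [0.554327]): 1 − (1 − 0.845354)(1 − 0.554327) = 0.931078
Series (M1 and [0.931078]): 0.835270 × 0.931078 = 0.7777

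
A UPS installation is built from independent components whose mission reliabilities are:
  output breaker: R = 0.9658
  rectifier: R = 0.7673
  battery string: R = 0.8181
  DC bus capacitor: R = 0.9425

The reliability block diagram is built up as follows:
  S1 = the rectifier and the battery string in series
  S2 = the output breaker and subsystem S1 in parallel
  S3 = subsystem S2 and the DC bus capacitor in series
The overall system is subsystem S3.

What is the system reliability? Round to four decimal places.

Series (rectifier and battery string): 0.767300 × 0.818100 = 0.627728
Parallel (output breaker and [0.627728]): 1 − (1 − 0.965800)(1 − 0.627728) = 0.987268
Series ([0.987268] and DC bus capacitor): 0.987268 × 0.942500 = 0.9305

0.9305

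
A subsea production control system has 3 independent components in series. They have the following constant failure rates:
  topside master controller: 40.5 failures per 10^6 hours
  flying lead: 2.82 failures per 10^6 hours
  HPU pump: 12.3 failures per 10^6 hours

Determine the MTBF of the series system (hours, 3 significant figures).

Series of exponential components: λ_sys = Σ λ_i
λ_sys = 0.0000405 + 0.00000282 + 0.0000123 = 5.5620e-05 /h
MTBF = 1 / λ_sys = 18000 h

18000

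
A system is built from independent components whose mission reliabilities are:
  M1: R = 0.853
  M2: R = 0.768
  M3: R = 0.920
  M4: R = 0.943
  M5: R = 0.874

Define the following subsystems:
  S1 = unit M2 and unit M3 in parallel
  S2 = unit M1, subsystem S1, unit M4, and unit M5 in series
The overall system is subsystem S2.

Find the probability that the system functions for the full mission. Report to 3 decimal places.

Parallel (M2 and M3): 1 − (1 − 0.76800)(1 − 0.92000) = 0.98144
Series (M1, [0.98144], M4, and M5): 0.85300 × 0.98144 × 0.94300 × 0.87400 = 0.690

0.690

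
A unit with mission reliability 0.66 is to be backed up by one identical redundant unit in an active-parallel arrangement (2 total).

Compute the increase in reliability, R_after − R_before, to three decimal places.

R_before = 0.66
R_after = 1 − (1 − 0.66)^2 = 0.884
ΔR = 0.884 − 0.66 = 0.224

0.224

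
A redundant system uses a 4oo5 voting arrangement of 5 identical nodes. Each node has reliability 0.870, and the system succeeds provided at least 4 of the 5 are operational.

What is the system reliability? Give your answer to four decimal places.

0.8708

R = Σ_{i=4}^{5} C(5,i) p^i (1−p)^{5−i} with p = 0.870
C(5,4)·0.870^4·0.130^1 = 0.372383
C(5,5)·0.870^5·0.130^0 = 0.498421
Sum = 0.8708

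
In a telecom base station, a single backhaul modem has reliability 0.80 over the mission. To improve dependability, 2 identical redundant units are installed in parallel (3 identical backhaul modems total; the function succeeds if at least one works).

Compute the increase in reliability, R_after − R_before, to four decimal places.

R_before = 0.80
R_after = 1 − (1 − 0.80)^3 = 0.9920
ΔR = 0.9920 − 0.80 = 0.1920

0.1920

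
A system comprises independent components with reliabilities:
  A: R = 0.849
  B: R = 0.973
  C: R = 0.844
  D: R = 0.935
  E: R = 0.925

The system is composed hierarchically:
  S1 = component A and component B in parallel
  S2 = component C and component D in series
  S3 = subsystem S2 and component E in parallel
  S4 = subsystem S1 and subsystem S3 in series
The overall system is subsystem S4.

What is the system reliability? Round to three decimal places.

0.980

Parallel (A and B): 1 − (1 − 0.84900)(1 − 0.97300) = 0.99592
Series (C and D): 0.84400 × 0.93500 = 0.78914
Parallel ([0.78914] and E): 1 − (1 − 0.78914)(1 − 0.92500) = 0.98419
Series ([0.99592] and [0.98419]): 0.99592 × 0.98419 = 0.980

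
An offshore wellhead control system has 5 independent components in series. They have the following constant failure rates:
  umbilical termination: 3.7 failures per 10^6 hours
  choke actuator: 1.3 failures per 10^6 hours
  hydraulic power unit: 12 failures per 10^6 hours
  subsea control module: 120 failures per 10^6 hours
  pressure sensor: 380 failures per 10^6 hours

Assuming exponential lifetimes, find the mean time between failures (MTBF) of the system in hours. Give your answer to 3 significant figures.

Series of exponential components: λ_sys = Σ λ_i
λ_sys = 0.0000037 + 0.0000013 + 0.000012 + 0.00012 + 0.00038 = 5.1700e-04 /h
MTBF = 1 / λ_sys = 1930 h

1930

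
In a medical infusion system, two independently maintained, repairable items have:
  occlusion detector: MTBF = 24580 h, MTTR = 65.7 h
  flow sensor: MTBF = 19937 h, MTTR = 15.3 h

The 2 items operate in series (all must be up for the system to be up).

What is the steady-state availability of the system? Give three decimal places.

A(occlusion detector) = MTBF/(MTBF+MTTR) = 24580/(24580+65.7) = 0.997334
A(flow sensor) = MTBF/(MTBF+MTTR) = 19937/(19937+15.3) = 0.999233
Series availability: 0.997334 × 0.999233 = 0.997

0.997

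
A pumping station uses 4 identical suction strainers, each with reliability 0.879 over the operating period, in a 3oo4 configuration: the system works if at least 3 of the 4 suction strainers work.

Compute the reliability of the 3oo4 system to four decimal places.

0.9257

R = Σ_{i=3}^{4} C(4,i) p^i (1−p)^{4−i} with p = 0.879
C(4,3)·0.879^3·0.121^1 = 0.328709
C(4,4)·0.879^4·0.121^0 = 0.596974
Sum = 0.9257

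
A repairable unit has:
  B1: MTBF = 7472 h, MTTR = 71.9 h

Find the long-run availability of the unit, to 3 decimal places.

0.990

A(B1) = MTBF/(MTBF+MTTR) = 7472/(7472+71.9) = 0.990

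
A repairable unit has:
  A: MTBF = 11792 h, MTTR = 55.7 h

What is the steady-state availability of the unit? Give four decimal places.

0.9953

A(A) = MTBF/(MTBF+MTTR) = 11792/(11792+55.7) = 0.9953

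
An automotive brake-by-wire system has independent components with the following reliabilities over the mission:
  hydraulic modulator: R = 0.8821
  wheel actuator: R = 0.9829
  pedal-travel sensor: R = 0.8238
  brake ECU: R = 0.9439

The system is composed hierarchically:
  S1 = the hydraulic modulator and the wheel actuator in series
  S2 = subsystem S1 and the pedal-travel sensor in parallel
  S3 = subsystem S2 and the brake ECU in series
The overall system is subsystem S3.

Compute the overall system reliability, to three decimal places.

Series (hydraulic modulator and wheel actuator): 0.88210 × 0.98290 = 0.86702
Parallel ([0.86702] and pedal-travel sensor): 1 − (1 − 0.86702)(1 − 0.82380) = 0.97657
Series ([0.97657] and brake ECU): 0.97657 × 0.94390 = 0.922

0.922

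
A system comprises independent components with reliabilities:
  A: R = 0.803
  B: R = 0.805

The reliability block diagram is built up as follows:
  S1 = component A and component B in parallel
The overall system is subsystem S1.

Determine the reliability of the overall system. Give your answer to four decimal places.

0.9616

Parallel (A and B): 1 − (1 − 0.803000)(1 − 0.805000) = 0.9616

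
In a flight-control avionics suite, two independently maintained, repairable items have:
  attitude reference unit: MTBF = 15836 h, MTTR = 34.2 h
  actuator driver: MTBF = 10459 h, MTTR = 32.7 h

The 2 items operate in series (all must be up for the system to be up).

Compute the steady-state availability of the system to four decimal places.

0.9947

A(attitude reference unit) = MTBF/(MTBF+MTTR) = 15836/(15836+34.2) = 0.997845
A(actuator driver) = MTBF/(MTBF+MTTR) = 10459/(10459+32.7) = 0.996883
Series availability: 0.997845 × 0.996883 = 0.9947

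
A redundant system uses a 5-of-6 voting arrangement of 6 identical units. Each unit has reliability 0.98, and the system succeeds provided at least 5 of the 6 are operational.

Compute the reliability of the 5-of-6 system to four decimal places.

R = Σ_{i=5}^{6} C(6,i) p^i (1−p)^{6−i} with p = 0.98
C(6,5)·0.98^5·0.02^1 = 0.108470
C(6,6)·0.98^6·0.02^0 = 0.885842
Sum = 0.9943

0.9943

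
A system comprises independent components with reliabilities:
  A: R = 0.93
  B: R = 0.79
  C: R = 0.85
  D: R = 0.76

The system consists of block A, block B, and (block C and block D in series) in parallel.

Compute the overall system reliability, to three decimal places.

0.995

Series (C and D): 0.85000 × 0.76000 = 0.64600
Parallel (A, B, and [0.64600]): 1 − (1 − 0.93000)(1 − 0.79000)(1 − 0.64600) = 0.995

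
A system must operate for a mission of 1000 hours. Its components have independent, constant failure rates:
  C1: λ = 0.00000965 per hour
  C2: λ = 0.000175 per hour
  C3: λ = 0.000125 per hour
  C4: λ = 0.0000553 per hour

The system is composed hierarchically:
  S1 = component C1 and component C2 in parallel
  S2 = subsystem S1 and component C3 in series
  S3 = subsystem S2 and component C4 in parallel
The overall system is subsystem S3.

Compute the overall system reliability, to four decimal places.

0.9936

R(C1) = exp(−0.00000965 × 1000) = 0.990396
R(C2) = exp(−0.000175 × 1000) = 0.839457
R(C3) = exp(−0.000125 × 1000) = 0.882497
R(C4) = exp(−0.0000553 × 1000) = 0.946201
Parallel (C1 and C2): 1 − (1 − 0.990396)(1 − 0.839457) = 0.998458
Series ([0.998458] and C3): 0.998458 × 0.882497 = 0.881136
Parallel ([0.881136] and C4): 1 − (1 − 0.881136)(1 − 0.946201) = 0.9936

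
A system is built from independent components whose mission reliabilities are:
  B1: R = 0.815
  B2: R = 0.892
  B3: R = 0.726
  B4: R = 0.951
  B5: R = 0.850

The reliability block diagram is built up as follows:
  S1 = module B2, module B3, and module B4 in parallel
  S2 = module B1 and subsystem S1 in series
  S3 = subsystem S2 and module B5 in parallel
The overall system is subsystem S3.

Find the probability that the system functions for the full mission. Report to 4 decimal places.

Parallel (B2, B3, and B4): 1 − (1 − 0.892000)(1 − 0.726000)(1 − 0.951000) = 0.998550
Series (B1 and [0.998550]): 0.815000 × 0.998550 = 0.813818
Parallel ([0.813818] and B5): 1 − (1 − 0.813818)(1 − 0.850000) = 0.9721

0.9721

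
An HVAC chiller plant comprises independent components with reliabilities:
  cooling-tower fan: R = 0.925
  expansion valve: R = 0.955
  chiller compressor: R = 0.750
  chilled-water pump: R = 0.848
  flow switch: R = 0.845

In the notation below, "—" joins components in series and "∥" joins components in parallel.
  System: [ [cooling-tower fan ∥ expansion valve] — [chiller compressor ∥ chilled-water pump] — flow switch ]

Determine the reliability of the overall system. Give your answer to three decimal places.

Parallel (cooling-tower fan and expansion valve): 1 − (1 − 0.92500)(1 − 0.95500) = 0.99663
Parallel (chiller compressor and chilled-water pump): 1 − (1 − 0.75000)(1 − 0.84800) = 0.96200
Series ([0.99663], [0.96200], and flow switch): 0.99663 × 0.96200 × 0.84500 = 0.810

0.810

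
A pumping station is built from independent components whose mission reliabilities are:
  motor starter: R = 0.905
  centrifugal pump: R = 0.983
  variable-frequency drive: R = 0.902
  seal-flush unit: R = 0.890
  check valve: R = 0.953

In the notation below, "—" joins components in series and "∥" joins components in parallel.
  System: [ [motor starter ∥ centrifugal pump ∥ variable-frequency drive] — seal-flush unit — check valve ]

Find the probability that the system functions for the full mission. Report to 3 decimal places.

Parallel (motor starter, centrifugal pump, and variable-frequency drive): 1 − (1 − 0.90500)(1 − 0.98300)(1 − 0.90200) = 0.99984
Series ([0.99984], seal-flush unit, and check valve): 0.99984 × 0.89000 × 0.95300 = 0.848

0.848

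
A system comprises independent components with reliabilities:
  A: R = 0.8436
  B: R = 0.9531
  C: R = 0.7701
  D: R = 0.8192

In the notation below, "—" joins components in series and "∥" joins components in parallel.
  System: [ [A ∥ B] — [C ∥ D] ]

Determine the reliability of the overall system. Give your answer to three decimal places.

Parallel (A and B): 1 − (1 − 0.84360)(1 − 0.95310) = 0.99266
Parallel (C and D): 1 − (1 − 0.77010)(1 − 0.81920) = 0.95843
Series ([0.99266] and [0.95843]): 0.99266 × 0.95843 = 0.951

0.951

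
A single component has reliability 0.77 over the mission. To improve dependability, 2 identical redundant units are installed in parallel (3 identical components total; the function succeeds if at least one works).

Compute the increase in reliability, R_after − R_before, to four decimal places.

0.2178

R_before = 0.77
R_after = 1 − (1 − 0.77)^3 = 0.9878
ΔR = 0.9878 − 0.77 = 0.2178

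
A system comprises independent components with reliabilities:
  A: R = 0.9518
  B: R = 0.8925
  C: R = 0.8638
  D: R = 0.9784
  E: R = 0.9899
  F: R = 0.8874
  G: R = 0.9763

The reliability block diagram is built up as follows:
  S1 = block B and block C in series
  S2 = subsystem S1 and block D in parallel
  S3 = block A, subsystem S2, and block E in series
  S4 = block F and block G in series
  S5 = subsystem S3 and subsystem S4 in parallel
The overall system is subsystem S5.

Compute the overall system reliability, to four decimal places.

Series (B and C): 0.892500 × 0.863800 = 0.770942
Parallel ([0.770942] and D): 1 − (1 − 0.770942)(1 − 0.978400) = 0.995052
Series (A, [0.995052], and E): 0.951800 × 0.995052 × 0.989900 = 0.937525
Series (F and G): 0.887400 × 0.976300 = 0.866369
Parallel ([0.937525] and [0.866369]): 1 − (1 − 0.937525)(1 − 0.866369) = 0.9917

0.9917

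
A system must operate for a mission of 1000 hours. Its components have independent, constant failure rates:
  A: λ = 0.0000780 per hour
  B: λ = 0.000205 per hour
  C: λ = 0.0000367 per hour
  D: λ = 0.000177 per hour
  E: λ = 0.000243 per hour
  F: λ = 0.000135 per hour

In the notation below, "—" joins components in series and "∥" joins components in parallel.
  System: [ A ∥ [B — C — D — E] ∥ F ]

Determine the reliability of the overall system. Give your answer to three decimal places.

R(A) = exp(−0.0000780 × 1000) = 0.92496
R(B) = exp(−0.000205 × 1000) = 0.81465
R(C) = exp(−0.0000367 × 1000) = 0.96397
R(D) = exp(−0.000177 × 1000) = 0.83778
R(E) = exp(−0.000243 × 1000) = 0.78427
R(F) = exp(−0.000135 × 1000) = 0.87372
Series (B, C, D, and E): 0.81465 × 0.96397 × 0.83778 × 0.78427 = 0.51598
Parallel (A, [0.51598], and F): 1 − (1 − 0.92496)(1 − 0.51598)(1 − 0.87372) = 0.995

0.995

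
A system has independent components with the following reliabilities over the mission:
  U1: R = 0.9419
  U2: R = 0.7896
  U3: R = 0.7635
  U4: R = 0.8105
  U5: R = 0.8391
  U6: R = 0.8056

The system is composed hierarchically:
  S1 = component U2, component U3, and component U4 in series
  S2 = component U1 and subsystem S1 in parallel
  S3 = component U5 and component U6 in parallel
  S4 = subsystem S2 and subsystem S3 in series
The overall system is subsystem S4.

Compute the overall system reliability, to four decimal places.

0.9399

Series (U2, U3, and U4): 0.789600 × 0.763500 × 0.810500 = 0.488618
Parallel (U1 and [0.488618]): 1 − (1 − 0.941900)(1 − 0.488618) = 0.970289
Parallel (U5 and U6): 1 − (1 − 0.839100)(1 − 0.805600) = 0.968721
Series ([0.970289] and [0.968721]): 0.970289 × 0.968721 = 0.9399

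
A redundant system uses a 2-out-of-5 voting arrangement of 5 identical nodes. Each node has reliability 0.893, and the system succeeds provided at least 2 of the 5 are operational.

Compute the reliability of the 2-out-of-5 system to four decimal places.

0.9994

R = Σ_{i=2}^{5} C(5,i) p^i (1−p)^{5−i} with p = 0.893
C(5,2)·0.893^2·0.107^3 = 0.009769
C(5,3)·0.893^3·0.107^2 = 0.081531
C(5,4)·0.893^4·0.107^1 = 0.340220
C(5,5)·0.893^5·0.107^0 = 0.567881
Sum = 0.9994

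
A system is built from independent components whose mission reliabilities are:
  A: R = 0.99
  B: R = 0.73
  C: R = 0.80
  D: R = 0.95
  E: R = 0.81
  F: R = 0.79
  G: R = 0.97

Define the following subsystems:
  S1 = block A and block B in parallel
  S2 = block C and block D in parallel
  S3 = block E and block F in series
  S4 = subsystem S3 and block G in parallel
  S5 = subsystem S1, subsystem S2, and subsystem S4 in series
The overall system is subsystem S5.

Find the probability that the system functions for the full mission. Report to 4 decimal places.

0.9767

Parallel (A and B): 1 − (1 − 0.990000)(1 − 0.730000) = 0.997300
Parallel (C and D): 1 − (1 − 0.800000)(1 − 0.950000) = 0.990000
Series (E and F): 0.810000 × 0.790000 = 0.639900
Parallel ([0.639900] and G): 1 − (1 − 0.639900)(1 − 0.970000) = 0.989197
Series ([0.997300], [0.990000], and [0.989197]): 0.997300 × 0.990000 × 0.989197 = 0.9767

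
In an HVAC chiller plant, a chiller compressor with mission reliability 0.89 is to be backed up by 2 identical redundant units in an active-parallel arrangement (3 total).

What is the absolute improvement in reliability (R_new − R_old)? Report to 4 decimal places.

0.1087

R_before = 0.89
R_after = 1 − (1 − 0.89)^3 = 0.9987
ΔR = 0.9987 − 0.89 = 0.1087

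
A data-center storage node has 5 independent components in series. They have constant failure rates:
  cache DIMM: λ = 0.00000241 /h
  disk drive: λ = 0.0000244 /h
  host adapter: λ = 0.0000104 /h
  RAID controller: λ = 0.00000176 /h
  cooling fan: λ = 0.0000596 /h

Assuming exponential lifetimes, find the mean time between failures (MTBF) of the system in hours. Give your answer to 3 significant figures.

10100

Series of exponential components: λ_sys = Σ λ_i
λ_sys = 0.00000241 + 0.0000244 + 0.0000104 + 0.00000176 + 0.0000596 = 9.8570e-05 /h
MTBF = 1 / λ_sys = 10100 h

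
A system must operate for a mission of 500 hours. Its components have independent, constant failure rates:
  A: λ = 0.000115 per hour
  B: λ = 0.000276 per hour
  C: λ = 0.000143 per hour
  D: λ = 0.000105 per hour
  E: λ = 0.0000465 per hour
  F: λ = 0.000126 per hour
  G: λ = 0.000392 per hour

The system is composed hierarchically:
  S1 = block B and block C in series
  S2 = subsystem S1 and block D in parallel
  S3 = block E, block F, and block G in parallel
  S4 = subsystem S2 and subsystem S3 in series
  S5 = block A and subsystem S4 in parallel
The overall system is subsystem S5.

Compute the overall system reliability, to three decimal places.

0.999

R(A) = exp(−0.000115 × 500) = 0.94412
R(B) = exp(−0.000276 × 500) = 0.87110
R(C) = exp(−0.000143 × 500) = 0.93100
R(D) = exp(−0.000105 × 500) = 0.94885
R(E) = exp(−0.0000465 × 500) = 0.97702
R(F) = exp(−0.000126 × 500) = 0.93894
R(G) = exp(−0.000392 × 500) = 0.82201
Series (B and C): 0.87110 × 0.93100 = 0.81099
Parallel ([0.81099] and D): 1 − (1 − 0.81099)(1 − 0.94885) = 0.99033
Parallel (E, F, and G): 1 − (1 − 0.97702)(1 − 0.93894)(1 − 0.82201) = 0.99975
Series ([0.99033] and [0.99975]): 0.99033 × 0.99975 = 0.99008
Parallel (A and [0.99008]): 1 − (1 − 0.94412)(1 − 0.99008) = 0.999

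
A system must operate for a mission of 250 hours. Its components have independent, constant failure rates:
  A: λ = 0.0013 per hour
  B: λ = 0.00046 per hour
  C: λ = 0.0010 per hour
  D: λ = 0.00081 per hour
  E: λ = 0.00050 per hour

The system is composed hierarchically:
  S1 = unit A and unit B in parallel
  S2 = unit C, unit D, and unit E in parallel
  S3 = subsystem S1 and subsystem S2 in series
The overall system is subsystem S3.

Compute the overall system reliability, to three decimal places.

R(A) = exp(−0.0013 × 250) = 0.72253
R(B) = exp(−0.00046 × 250) = 0.89137
R(C) = exp(−0.0010 × 250) = 0.77880
R(D) = exp(−0.00081 × 250) = 0.81669
R(E) = exp(−0.00050 × 250) = 0.88250
Parallel (A and B): 1 − (1 − 0.72253)(1 − 0.89137) = 0.96986
Parallel (C, D, and E): 1 − (1 − 0.77880)(1 − 0.81669)(1 − 0.88250) = 0.99524
Series ([0.96986] and [0.99524]): 0.96986 × 0.99524 = 0.965

0.965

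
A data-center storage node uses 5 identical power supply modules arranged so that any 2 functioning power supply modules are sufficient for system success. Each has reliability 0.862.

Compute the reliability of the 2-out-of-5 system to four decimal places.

R = Σ_{i=2}^{5} C(5,i) p^i (1−p)^{5−i} with p = 0.862
C(5,2)·0.862^2·0.138^3 = 0.019528
C(5,3)·0.862^3·0.138^2 = 0.121978
C(5,4)·0.862^4·0.138^1 = 0.380959
C(5,5)·0.862^5·0.138^0 = 0.475923
Sum = 0.9984

0.9984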